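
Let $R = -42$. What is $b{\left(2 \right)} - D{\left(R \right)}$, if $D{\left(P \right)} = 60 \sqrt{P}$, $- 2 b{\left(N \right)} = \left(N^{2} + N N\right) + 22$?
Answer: $-15 - 60 i \sqrt{42} \approx -15.0 - 388.84 i$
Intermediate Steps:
$b{\left(N \right)} = -11 - N^{2}$ ($b{\left(N \right)} = - \frac{\left(N^{2} + N N\right) + 22}{2} = - \frac{\left(N^{2} + N^{2}\right) + 22}{2} = - \frac{2 N^{2} + 22}{2} = - \frac{22 + 2 N^{2}}{2} = -11 - N^{2}$)
$b{\left(2 \right)} - D{\left(R \right)} = \left(-11 - 2^{2}\right) - 60 \sqrt{-42} = \left(-11 - 4\right) - 60 i \sqrt{42} = -15 - 60 i \sqrt{42}$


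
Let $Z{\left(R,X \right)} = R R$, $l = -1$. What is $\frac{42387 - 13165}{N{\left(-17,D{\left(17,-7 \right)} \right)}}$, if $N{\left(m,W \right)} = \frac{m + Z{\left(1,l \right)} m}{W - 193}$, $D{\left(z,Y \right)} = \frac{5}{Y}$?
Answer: $\frac{19812516}{119} \approx 1.6649 \cdot 10^{5}$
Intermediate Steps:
$Z{\left(R,X \right)} = R^{2}$
$N{\left(m,W \right)} = \frac{2 m}{-193 + W}$ ($N{\left(m,W \right)} = \frac{m + 1^{2} m}{W - 193} = \frac{m + 1 m}{-193 + W} = \frac{m + m}{-193 + W} = \frac{2 m}{-193 + W}$)
$\frac{42387 - 13165}{N{\left(-17,D{\left(17,-7 \right)} \right)}} = \frac{42387 - 13165}{2 \left(-17\right) \frac{1}{-193 + \frac{5}{-7}}} = \frac{42387 - 13165}{2 \left(-17\right) \frac{1}{-193 + 5 \left(- \frac{1}{7}\right)}} = \frac{29222}{2 \left(-17\right) \frac{1}{-193 - \frac{5}{7}}} = \frac{29222}{2 \left(-17\right) \frac{1}{- \frac{1356}{7}}} = \frac{29222}{2 \left(-17\right) \left(- \frac{7}{1356}\right)} = \frac{29222}{\frac{119}{678}} = 29222 \cdot \frac{678}{119} = \frac{19812516}{119}$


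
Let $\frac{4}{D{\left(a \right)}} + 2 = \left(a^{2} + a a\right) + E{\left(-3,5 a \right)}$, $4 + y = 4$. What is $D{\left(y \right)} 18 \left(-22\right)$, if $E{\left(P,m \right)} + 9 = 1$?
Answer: $\frac{792}{5} \approx 158.4$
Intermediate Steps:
$E{\left(P,m \right)} = -8$ ($E{\left(P,m \right)} = -9 + 1 = -8$)
$y = 0$ ($y = -4 + 4 = 0$)
$D{\left(a \right)} = \frac{4}{-10 + 2 a^{2}}$ ($D{\left(a \right)} = \frac{4}{-2 - \left(8 - a^{2} - a a\right)} = \frac{4}{-2 + \left(\left(a^{2} + a^{2}\right) - 8\right)} = \frac{4}{-2 + \left(2 a^{2} - 8\right)} = \frac{4}{-2 + \left(-8 + 2 a^{2}\right)} = \frac{4}{-10 + 2 a^{2}}$)
$D{\left(y \right)} 18 \left(-22\right) = \frac{2}{-5 + 0^{2}} \cdot 18 \left(-22\right) = \frac{2}{-5 + 0} \cdot 18 \left(-22\right) = \frac{2}{-5} \cdot 18 \left(-22\right) = 2 \left(- \frac{1}{5}\right) 18 \left(-22\right) = \left(- \frac{2}{5}\right) 18 \left(-22\right) = \left(- \frac{36}{5}\right) \left(-22\right) = \frac{792}{5}$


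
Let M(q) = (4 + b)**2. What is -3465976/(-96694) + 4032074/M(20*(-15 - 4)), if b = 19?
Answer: 195855432330/25575563 ≈ 7657.9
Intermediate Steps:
M(q) = 529 (M(q) = (4 + 19)**2 = 23**2 = 529)
-3465976/(-96694) + 4032074/M(20*(-15 - 4)) = -3465976/(-96694) + 4032074/529 = -3465976*(-1/96694) + 4032074*(1/529) = 1732988/48347 + 4032074/529 = 195855432330/25575563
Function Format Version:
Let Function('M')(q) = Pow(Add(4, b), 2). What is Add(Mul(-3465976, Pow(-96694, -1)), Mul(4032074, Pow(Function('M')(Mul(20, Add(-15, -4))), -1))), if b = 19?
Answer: Rational(195855432330, 25575563) ≈ 7657.9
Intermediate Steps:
Function('M')(q) = 529 (Function('M')(q) = Pow(Add(4, 19), 2) = Pow(23, 2) = 529)
Add(Mul(-3465976, Pow(-96694, -1)), Mul(4032074, Pow(Function('M')(Mul(20, Add(-15, -4))), -1))) = Add(Mul(-3465976, Pow(-96694, -1)), Mul(4032074, Pow(529, -1))) = Add(Mul(-3465976, Rational(-1, 96694)), Mul(4032074, Rational(1, 529))) = Add(Rational(1732988, 48347), Rational(4032074, 529)) = Rational(195855432330, 25575563)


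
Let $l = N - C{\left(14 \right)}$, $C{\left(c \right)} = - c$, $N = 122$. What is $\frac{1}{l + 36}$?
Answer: $\frac{1}{172} \approx 0.005814$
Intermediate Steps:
$l = 136$ ($l = 122 - \left(-1\right) 14 = 122 - -14 = 122 + 14 = 136$)
$\frac{1}{l + 36} = \frac{1}{136 + 36} = \frac{1}{172}$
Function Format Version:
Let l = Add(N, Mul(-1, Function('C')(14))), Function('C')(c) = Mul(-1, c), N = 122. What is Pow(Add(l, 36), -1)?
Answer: Rational(1, 172) ≈ 0.0058140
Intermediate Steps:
l = 136 (l = Add(122, Mul(-1, Mul(-1, 14))) = Add(122, Mul(-1, -14)) = Add(122, 14) = 136)
Pow(Add(l, 36), -1) = Pow(Add(136, 36), -1) = Pow(172, -1) = Rational(1, 172)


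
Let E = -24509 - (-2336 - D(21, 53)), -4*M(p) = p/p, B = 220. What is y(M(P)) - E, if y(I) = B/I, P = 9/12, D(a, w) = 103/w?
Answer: 1128426/53 ≈ 21291.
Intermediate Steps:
P = ¾ (P = 9*(1/12) = ¾ ≈ 0.75000)
M(p) = -¼ (M(p) = -p/(4*p) = -¼*1 = -¼)
y(I) = 220/I
E = -1175066/53 (E = -24509 - (-2336 - 103/53) = -24509 - 1*(-123911/53) = -24509 + 123911/53 = -1175066/53 ≈ -22171.)
y(M(P)) - E = 220/(-¼) - 1*(-1175066/53) = 220*(-4) + 1175066/53 = -880 + 1175066/53 = 1128426/53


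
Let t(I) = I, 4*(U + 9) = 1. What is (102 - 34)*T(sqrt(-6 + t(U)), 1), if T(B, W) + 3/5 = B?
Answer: -204/5 + 34*I*sqrt(59) ≈ -40.8 + 261.16*I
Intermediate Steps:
U = -35/4 (U = -9 + (1/4)*1 = -9 + 1/4 = -35/4 ≈ -8.7500)
T(B, W) = -3/5 + B
(102 - 34)*T(sqrt(-6 + t(U)), 1) = (102 - 34)*(-3/5 + sqrt(-6 - 35/4)) = 68*(-3/5 + sqrt(-59/4)) = 68*(-3/5 + I*sqrt(59)/2) = -204/5 + 34*I*sqrt(59)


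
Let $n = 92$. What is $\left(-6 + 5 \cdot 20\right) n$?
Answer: $8648$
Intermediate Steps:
$\left(-6 + 5 \cdot 20\right) n = \left(-6 + 5 \cdot 20\right) 92 = \left(-6 + 100\right) 92 = 94 \cdot 92 = 8648$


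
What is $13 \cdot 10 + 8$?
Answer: $138$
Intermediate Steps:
$13 \cdot 10 + 8 = 130 + 8 = 138$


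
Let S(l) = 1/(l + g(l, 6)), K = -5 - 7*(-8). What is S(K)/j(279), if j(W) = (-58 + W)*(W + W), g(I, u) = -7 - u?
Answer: 1/4686084 ≈ 2.1340e-7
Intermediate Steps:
j(W) = 2*W*(-58 + W) (j(W) = (-58 + W)*(2*W) = 2*W*(-58 + W))
K = 51 (K = -5 + 56 = 51)
S(l) = 1/(-13 + l) (S(l) = 1/(l + (-7 - 1*6)) = 1/(l + (-7 - 6)) = 1/(l - 13) = 1/(-13 + l))
S(K)/j(279) = 1/((-13 + 51)*((2*279*(-58 + 279)))) = 1/(38*((2*279*221))) = (1/38)/123318 = (1/38)*(1/123318) = 1/4686084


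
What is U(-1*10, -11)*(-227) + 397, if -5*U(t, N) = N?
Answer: -512/5 ≈ -102.40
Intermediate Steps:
U(t, N) = -N/5
U(-1*10, -11)*(-227) + 397 = -1/5*(-11)*(-227) + 397 = (11/5)*(-227) + 397 = -2497/5 + 397 = -512/5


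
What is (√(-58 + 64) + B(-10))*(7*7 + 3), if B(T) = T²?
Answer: 5200 + 52*√6 ≈ 5327.4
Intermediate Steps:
(√(-58 + 64) + B(-10))*(7*7 + 3) = (√(-58 + 64) + (-10)²)*(7*7 + 3) = (√6 + 100)*(49 + 3) = (100 + √6)*52 = 5200 + 52*√6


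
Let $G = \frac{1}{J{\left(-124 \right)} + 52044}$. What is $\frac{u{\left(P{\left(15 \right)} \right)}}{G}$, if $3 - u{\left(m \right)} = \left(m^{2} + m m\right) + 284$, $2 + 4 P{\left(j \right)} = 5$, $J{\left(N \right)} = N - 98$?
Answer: $- \frac{58481127}{4} \approx -1.462 \cdot 10^{7}$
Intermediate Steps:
$J{\left(N \right)} = -98 + N$
$P{\left(j \right)} = \frac{3}{4}$ ($P{\left(j \right)} = - \frac{1}{2} + \frac{1}{4} \cdot 5 = - \frac{1}{2} + \frac{5}{4} = \frac{3}{4}$)
$u{\left(m \right)} = -281 - 2 m^{2}$ ($u{\left(m \right)} = 3 - \left(\left(m^{2} + m m\right) + 284\right) = 3 - \left(\left(m^{2} + m^{2}\right) + 284\right) = 3 - \left(2 m^{2} + 284\right) = 3 - \left(284 + 2 m^{2}\right) = -281 - 2 m^{2}$)
$G = \frac{1}{51822}$ ($G = \frac{1}{\left(-98 - 124\right) + 52044} = \frac{1}{-222 + 52044} = \frac{1}{51822} \approx 1.9297 \cdot 10^{-5}$)
$\frac{u{\left(P{\left(15 \right)} \right)}}{G} = \left(-281 - 2 \left(\frac{3}{4}\right)^{2}\right) \frac{1}{\frac{1}{51822}} = \left(-281 - \frac{9}{8}\right) 51822 = \left(- \frac{2257}{8}\right) 51822 = - \frac{58481127}{4}$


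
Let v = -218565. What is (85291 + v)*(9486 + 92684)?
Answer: -13616604580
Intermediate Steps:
(85291 + v)*(9486 + 92684) = (85291 - 218565)*(9486 + 92684) = -133274*102170 = -13616604580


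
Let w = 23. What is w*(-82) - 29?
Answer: -1915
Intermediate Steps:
w*(-82) - 29 = 23*(-82) - 29 = -1886 - 29 = -1915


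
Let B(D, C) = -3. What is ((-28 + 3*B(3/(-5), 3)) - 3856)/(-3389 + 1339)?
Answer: 3893/2050 ≈ 1.8990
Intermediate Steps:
((-28 + 3*B(3/(-5), 3)) - 3856)/(-3389 + 1339) = ((-28 + 3*(-3)) - 3856)/(-3389 + 1339) = ((-28 - 9) - 3856)/(-2050) = (-37 - 3856)*(-1/2050) = -3893*(-1/2050) = 3893/2050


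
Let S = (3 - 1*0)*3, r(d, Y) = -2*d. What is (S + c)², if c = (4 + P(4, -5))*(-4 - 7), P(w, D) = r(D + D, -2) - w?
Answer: 44521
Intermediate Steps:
P(w, D) = -w - 4*D (P(w, D) = -2*(D + D) - w = -4*D - w = -w - 4*D)
S = 9 (S = (3 + 0)*3 = 3*3 = 9)
c = -220 (c = (4 + (-1*4 - 4*(-5)))*(-4 - 7) = (4 + (-4 + 20))*(-11) = (4 + 16)*(-11) = 20*(-11) = -220)
(S + c)² = (9 - 220)² = (-211)² = 44521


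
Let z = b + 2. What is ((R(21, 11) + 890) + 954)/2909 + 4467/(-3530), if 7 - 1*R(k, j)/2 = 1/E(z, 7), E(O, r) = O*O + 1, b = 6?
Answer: -83666331/133494010 ≈ -0.62674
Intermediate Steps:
z = 8 (z = 6 + 2 = 8)
E(O, r) = 1 + O² (E(O, r) = O² + 1 = 1 + O²)
R(k, j) = 908/65 (R(k, j) = 14 - 2/(1 + 8²) = 14 - 2/(1 + 64) = 14 - 2/65 = 908/65)
((R(21, 11) + 890) + 954)/2909 + 4467/(-3530) = ((908/65 + 890) + 954)/2909 + 4467/(-3530) = (58758/65 + 954)*(1/2909) + 4467*(-1/3530) = (120768/65)*(1/2909) - 4467/3530 = 120768/189085 - 4467/3530 = -83666331/133494010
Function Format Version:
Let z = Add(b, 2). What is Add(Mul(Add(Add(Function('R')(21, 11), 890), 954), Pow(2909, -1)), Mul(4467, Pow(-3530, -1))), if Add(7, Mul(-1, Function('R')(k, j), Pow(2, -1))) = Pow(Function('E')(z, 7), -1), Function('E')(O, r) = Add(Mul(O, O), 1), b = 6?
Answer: Rational(-83666331, 133494010) ≈ -0.62674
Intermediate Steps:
z = 8 (z = Add(6, 2) = 8)
Function('E')(O, r) = Add(1, Pow(O, 2)) (Function('E')(O, r) = Add(Pow(O, 2), 1) = Add(1, Pow(O, 2)))
Function('R')(k, j) = Rational(908, 65) (Function('R')(k, j) = Add(14, Mul(-2, Pow(Add(1, Pow(8, 2)), -1))) = Add(14, Mul(-2, Pow(Add(1, 64), -1))) = Add(14, Mul(-2, Pow(65, -1))) = Add(14, Mul(-2, Rational(1, 65))) = Add(14, Rational(-2, 65)) = Rational(908, 65))
Add(Mul(Add(Add(Function('R')(21, 11), 890), 954), Pow(2909, -1)), Mul(4467, Pow(-3530, -1))) = Add(Mul(Add(Add(Rational(908, 65), 890), 954), Pow(2909, -1)), Mul(4467, Pow(-3530, -1))) = Add(Mul(Add(Rational(58758, 65), 954), Rational(1, 2909)), Mul(4467, Rational(-1, 3530))) = Add(Mul(Rational(120768, 65), Rational(1, 2909)), Rational(-4467, 3530)) = Add(Rational(120768, 189085), Rational(-4467, 3530)) = Rational(-83666331, 133494010)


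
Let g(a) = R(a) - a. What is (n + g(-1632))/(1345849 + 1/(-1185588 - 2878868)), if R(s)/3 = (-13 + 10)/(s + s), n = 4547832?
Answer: 2514789091739595/743939589867448 ≈ 3.3804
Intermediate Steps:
R(s) = -9/(2*s) (R(s) = 3*((-13 + 10)/(s + s)) = 3*(-3*1/(2*s)) = 3*(-3/(2*s)) = -9/(2*s))
g(a) = -a - 9/(2*a) (g(a) = -9/(2*a) - a = -a - 9/(2*a))
(n + g(-1632))/(1345849 + 1/(-1185588 - 2878868)) = (4547832 + (-1*(-1632) - 9/2/(-1632)))/(1345849 + 1/(-1185588 - 2878868)) = (4547832 + (1632 - 9/2*(-1/1632)))/(1345849 + 1/(-4064456)) = (4547832 + (1632 + 3/1088))/(1345849 - 1/4064456) = (4547832 + 1775619/1088)/(5470144043143/4064456) = (4949816835/1088)*(4064456/5470144043143) = 2514789091739595/743939589867448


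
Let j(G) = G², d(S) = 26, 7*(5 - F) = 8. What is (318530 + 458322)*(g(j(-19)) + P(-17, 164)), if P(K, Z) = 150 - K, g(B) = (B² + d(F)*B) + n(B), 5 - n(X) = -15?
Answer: 108676933688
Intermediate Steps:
n(X) = 20 (n(X) = 5 - 1*(-15) = 5 + 15 = 20)
F = 27/7 (F = 5 - ⅐*8 = 5 - 8/7 = 27/7 ≈ 3.8571)
g(B) = 20 + B² + 26*B (g(B) = (B² + 26*B) + 20 = 20 + B² + 26*B)
(318530 + 458322)*(g(j(-19)) + P(-17, 164)) = (318530 + 458322)*((20 + ((-19)²)² + 26*(-19)²) + (150 - 1*(-17))) = 776852*((20 + 361² + 26*361) + (150 + 17)) = 776852*((20 + 130321 + 9386) + 167) = 776852*(139727 + 167) = 776852*139894 = 108676933688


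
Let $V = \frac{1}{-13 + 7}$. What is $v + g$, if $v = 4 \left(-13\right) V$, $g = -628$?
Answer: $- \frac{1858}{3} \approx -619.33$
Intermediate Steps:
$V = - \frac{1}{6}$ ($V = \frac{1}{-6} = - \frac{1}{6} \approx -0.16667$)
$v = \frac{26}{3}$ ($v = 4 \left(-13\right) \left(- \frac{1}{6}\right) = \left(-52\right) \left(- \frac{1}{6}\right) = \frac{26}{3} \approx 8.6667$)
$v + g = \frac{26}{3} - 628 = - \frac{1858}{3}$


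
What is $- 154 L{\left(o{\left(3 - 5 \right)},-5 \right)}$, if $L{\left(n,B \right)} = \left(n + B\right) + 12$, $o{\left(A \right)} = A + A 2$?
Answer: $-154$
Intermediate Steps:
$o{\left(A \right)} = 3 A$ ($o{\left(A \right)} = A + 2 A = 3 A$)
$L{\left(n,B \right)} = 12 + B + n$ ($L{\left(n,B \right)} = \left(B + n\right) + 12 = 12 + B + n$)
$- 154 L{\left(o{\left(3 - 5 \right)},-5 \right)} = - 154 \left(12 - 5 + 3 \left(3 - 5\right)\right) = - 154 \left(12 - 5 + 3 \left(-2\right)\right) = - 154 \left(12 - 5 - 6\right) = \left(-154\right) 1 = -154$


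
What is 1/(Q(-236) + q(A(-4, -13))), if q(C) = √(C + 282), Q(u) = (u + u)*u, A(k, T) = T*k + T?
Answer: 111392/12408177343 - √321/12408177343 ≈ 8.9759e-6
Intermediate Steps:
A(k, T) = T + T*k
Q(u) = 2*u² (Q(u) = (2*u)*u = 2*u²)
q(C) = √(282 + C)
1/(Q(-236) + q(A(-4, -13))) = 1/(2*(-236)² + √(282 - 13*(1 - 4))) = 1/(2*55696 + √(282 - 13*(-3))) = 1/(111392 + √(282 + 39)) = 1/(111392 + √321)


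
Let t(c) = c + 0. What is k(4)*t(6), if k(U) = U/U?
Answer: 6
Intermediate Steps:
t(c) = c
k(U) = 1
k(4)*t(6) = 1*6 = 6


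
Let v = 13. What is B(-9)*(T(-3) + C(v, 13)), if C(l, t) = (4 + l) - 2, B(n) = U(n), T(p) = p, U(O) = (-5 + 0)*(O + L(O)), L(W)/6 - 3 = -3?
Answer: 540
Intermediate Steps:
L(W) = 0 (L(W) = 18 + 6*(-3) = 18 - 18 = 0)
U(O) = -5*O (U(O) = (-5 + 0)*(O + 0) = -5*O)
B(n) = -5*n
C(l, t) = 2 + l
B(-9)*(T(-3) + C(v, 13)) = (-5*(-9))*(-3 + (2 + 13)) = 45*(-3 + 15) = 45*12 = 540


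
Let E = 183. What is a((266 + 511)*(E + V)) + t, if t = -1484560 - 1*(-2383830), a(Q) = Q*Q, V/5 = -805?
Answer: 8911622934026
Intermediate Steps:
V = -4025 (V = 5*(-805) = -4025)
a(Q) = Q**2
t = 899270 (t = -1484560 + 2383830 = 899270)
a((266 + 511)*(E + V)) + t = ((266 + 511)*(183 - 4025))**2 + 899270 = (777*(-3842))**2 + 899270 = (-2985234)**2 + 899270 = 8911622034756 + 899270 = 8911622934026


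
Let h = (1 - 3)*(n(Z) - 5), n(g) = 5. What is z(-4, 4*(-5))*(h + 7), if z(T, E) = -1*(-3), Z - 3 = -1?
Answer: 21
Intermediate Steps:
Z = 2 (Z = 3 - 1 = 2)
h = 0 (h = (1 - 3)*(5 - 5) = -2*0 = 0)
z(T, E) = 3
z(-4, 4*(-5))*(h + 7) = 3*(0 + 7) = 3*7 = 21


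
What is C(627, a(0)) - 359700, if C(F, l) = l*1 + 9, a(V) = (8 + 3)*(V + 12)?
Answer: -359559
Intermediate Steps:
a(V) = 132 + 11*V (a(V) = 11*(12 + V) = 132 + 11*V)
C(F, l) = 9 + l (C(F, l) = l + 9 = 9 + l)
C(627, a(0)) - 359700 = (9 + (132 + 11*0)) - 359700 = (9 + (132 + 0)) - 359700 = (9 + 132) - 359700 = 141 - 359700 = -359559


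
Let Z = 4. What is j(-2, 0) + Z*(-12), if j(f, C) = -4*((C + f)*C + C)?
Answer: -48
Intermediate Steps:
j(f, C) = -4*C - 4*C*(C + f) (j(f, C) = -4*(C*(C + f) + C) = -4*(C + C*(C + f)) = -4*C - 4*C*(C + f))
j(-2, 0) + Z*(-12) = -4*0*(1 + 0 - 2) + 4*(-12) = -4*0*(-1) - 48 = 0 - 48 = -48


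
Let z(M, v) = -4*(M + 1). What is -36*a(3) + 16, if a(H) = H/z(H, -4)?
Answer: 91/4 ≈ 22.750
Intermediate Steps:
z(M, v) = -4 - 4*M (z(M, v) = -4*(1 + M) = -4 - 4*M)
a(H) = H/(-4 - 4*H)
-36*a(3) + 16 = -36*(-1*3/(4 + 4*3)) + 16 = -36*(-1*3/(4 + 12)) + 16 = -36*(-1*3/16) + 16 = -36*(-1*3*1/16) + 16 = -36*(-3)/16 + 16 = -6*(-9/8) + 16 = 27/4 + 16 = 91/4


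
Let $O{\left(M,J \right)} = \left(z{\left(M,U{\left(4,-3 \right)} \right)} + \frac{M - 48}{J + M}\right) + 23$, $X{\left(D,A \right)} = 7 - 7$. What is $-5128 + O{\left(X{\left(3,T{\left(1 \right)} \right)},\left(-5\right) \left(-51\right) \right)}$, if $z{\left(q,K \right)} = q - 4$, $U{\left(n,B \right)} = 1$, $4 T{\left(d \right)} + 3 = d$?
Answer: $- \frac{434281}{85} \approx -5109.2$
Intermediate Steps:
$T{\left(d \right)} = - \frac{3}{4} + \frac{d}{4}$
$z{\left(q,K \right)} = -4 + q$
$X{\left(D,A \right)} = 0$ ($X{\left(D,A \right)} = 7 - 7 = 0$)
$O{\left(M,J \right)} = 19 + M + \frac{-48 + M}{J + M}$ ($O{\left(M,J \right)} = \left(\left(-4 + M\right) + \frac{M - 48}{J + M}\right) + 23 = \left(\left(-4 + M\right) + \frac{-48 + M}{J + M}\right) + 23 = \left(-4 + M + \frac{-48 + M}{J + M}\right) + 23 = 19 + M + \frac{-48 + M}{J + M}$)
$-5128 + O{\left(X{\left(3,T{\left(1 \right)} \right)},\left(-5\right) \left(-51\right) \right)} = -5128 + \frac{-48 + 0^{2} + 19 \left(\left(-5\right) \left(-51\right)\right) + 20 \cdot 0 + \left(-5\right) \left(-51\right) 0}{\left(-5\right) \left(-51\right) + 0} = -5128 + \frac{-48 + 0 + 19 \cdot 255 + 0 + 255 \cdot 0}{255 + 0} = -5128 + \frac{-48 + 0 + 4845 + 0 + 0}{255} = -5128 + \frac{1}{255} \cdot 4797 = -5128 + \frac{1599}{85} = - \frac{434281}{85}$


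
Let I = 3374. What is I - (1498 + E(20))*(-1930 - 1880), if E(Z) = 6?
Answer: 5733614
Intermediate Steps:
I - (1498 + E(20))*(-1930 - 1880) = 3374 - (1498 + 6)*(-1930 - 1880) = 3374 - 1504*(-3810) = 3374 - 1*(-5730240) = 3374 + 5730240 = 5733614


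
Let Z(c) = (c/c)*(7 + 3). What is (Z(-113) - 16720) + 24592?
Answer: 7882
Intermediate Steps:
Z(c) = 10 (Z(c) = 1*10 = 10)
(Z(-113) - 16720) + 24592 = (10 - 16720) + 24592 = -16710 + 24592 = 7882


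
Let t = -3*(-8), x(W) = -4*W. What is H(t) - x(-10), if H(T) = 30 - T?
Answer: -34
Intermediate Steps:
t = 24
H(t) - x(-10) = (30 - 1*24) - (-4)*(-10) = (30 - 24) - 1*40 = 6 - 40 = -34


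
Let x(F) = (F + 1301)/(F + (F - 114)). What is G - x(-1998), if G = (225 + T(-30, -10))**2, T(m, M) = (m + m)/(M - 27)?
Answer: 288965850557/5626590 ≈ 51357.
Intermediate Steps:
T(m, M) = 2*m/(-27 + M) (T(m, M) = (2*m)/(-27 + M) = 2*m/(-27 + M))
G = 70308225/1369 (G = (225 + 2*(-30)/(-27 - 10))**2 = (225 + 2*(-30)/(-37))**2 = (225 + 2*(-30)*(-1/37))**2 = (225 + 60/37)**2 = (8385/37)**2 = 70308225/1369 ≈ 51357.)
x(F) = (1301 + F)/(-114 + 2*F) (x(F) = (1301 + F)/(F + (-114 + F)) = (1301 + F)/(-114 + 2*F))
G - x(-1998) = 70308225/1369 - (1301 - 1998)/(2*(-57 - 1998)) = 70308225/1369 - (-697)/(2*(-2055)) = 70308225/1369 - (-1)*(-697)/(2*2055) = 70308225/1369 - 1*697/4110 = 70308225/1369 - 697/4110 = 288965850557/5626590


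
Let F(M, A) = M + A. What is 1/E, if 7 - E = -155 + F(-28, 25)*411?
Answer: 1/1395 ≈ 0.00071685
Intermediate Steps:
F(M, A) = A + M
E = 1395 (E = 7 - (-155 + (25 - 28)*411) = 7 - (-155 - 3*411) = 7 - (-155 - 1233) = 7 - 1*(-1388) = 7 + 1388 = 1395)
1/E = 1/1395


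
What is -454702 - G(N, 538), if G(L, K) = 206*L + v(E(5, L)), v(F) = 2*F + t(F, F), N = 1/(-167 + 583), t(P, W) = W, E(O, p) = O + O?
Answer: -94584359/208 ≈ -4.5473e+5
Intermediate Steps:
E(O, p) = 2*O
N = 1/416 ≈ 0.0024038
v(F) = 3*F (v(F) = 2*F + F = 3*F)
G(L, K) = 30 + 206*L (G(L, K) = 206*L + 3*(2*5) = 206*L + 3*10 = 206*L + 30 = 30 + 206*L)
-454702 - G(N, 538) = -454702 - (30 + 206*(1/416)) = -454702 - (30 + 103/208) = -454702 - 1*6343/208 = -454702 - 6343/208 = -94584359/208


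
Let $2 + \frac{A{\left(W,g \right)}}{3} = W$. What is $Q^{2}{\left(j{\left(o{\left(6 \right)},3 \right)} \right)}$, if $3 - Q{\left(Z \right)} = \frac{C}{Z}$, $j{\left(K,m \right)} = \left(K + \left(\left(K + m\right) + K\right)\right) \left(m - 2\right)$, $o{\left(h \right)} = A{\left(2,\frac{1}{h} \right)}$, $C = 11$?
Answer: $\frac{4}{9} \approx 0.44444$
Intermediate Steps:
$A{\left(W,g \right)} = -6 + 3 W$
$o{\left(h \right)} = 0$ ($o{\left(h \right)} = -6 + 3 \cdot 2 = -6 + 6 = 0$)
$j{\left(K,m \right)} = \left(-2 + m\right) \left(m + 3 K\right)$ ($j{\left(K,m \right)} = \left(K + \left(m + 2 K\right)\right) \left(-2 + m\right) = \left(m + 3 K\right) \left(-2 + m\right) = \left(-2 + m\right) \left(m + 3 K\right)$)
$Q{\left(Z \right)} = 3 - \frac{11}{Z}$
$Q^{2}{\left(j{\left(o{\left(6 \right)},3 \right)} \right)} = \left(3 - \frac{11}{3^{2} - 0 - 6 + 3 \cdot 0 \cdot 3}\right)^{2} = \left(3 - \frac{11}{9 + 0 - 6 + 0}\right)^{2} = \left(3 - \frac{11}{3}\right)^{2} = \left(- \frac{2}{3}\right)^{2} = \frac{4}{9}$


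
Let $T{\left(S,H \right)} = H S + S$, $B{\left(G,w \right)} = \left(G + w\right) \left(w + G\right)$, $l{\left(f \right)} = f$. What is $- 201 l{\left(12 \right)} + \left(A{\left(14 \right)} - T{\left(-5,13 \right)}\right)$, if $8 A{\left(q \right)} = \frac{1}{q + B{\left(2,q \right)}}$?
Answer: $- \frac{5058719}{2160} \approx -2342.0$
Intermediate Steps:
$B{\left(G,w \right)} = \left(G + w\right)^{2}$ ($B{\left(G,w \right)} = \left(G + w\right) \left(G + w\right) = \left(G + w\right)^{2}$)
$T{\left(S,H \right)} = S + H S$
$A{\left(q \right)} = \frac{1}{8 \left(q + \left(2 + q\right)^{2}\right)}$
$- 201 l{\left(12 \right)} + \left(A{\left(14 \right)} - T{\left(-5,13 \right)}\right) = \left(-201\right) 12 + \left(\frac{1}{8 \left(14 + \left(2 + 14\right)^{2}\right)} - - 5 \left(1 + 13\right)\right) = -2412 + \left(\frac{1}{8 \left(14 + 16^{2}\right)} - \left(-5\right) 14\right) = -2412 + \left(\frac{1}{8 \left(14 + 256\right)} - -70\right) = -2412 + \left(\frac{1}{8 \cdot 270} + 70\right) = -2412 + \left(\frac{1}{8} \cdot \frac{1}{270} + 70\right) = -2412 + \left(\frac{1}{2160} + 70\right) = -2412 + \frac{151201}{2160} = - \frac{5058719}{2160}$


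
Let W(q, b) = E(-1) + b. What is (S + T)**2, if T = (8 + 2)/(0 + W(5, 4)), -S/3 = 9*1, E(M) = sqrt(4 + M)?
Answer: 97021/169 + 6220*sqrt(3)/169 ≈ 637.84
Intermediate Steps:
W(q, b) = b + sqrt(3) (W(q, b) = sqrt(4 - 1) + b = sqrt(3) + b = b + sqrt(3))
S = -27 ≈ -27.000
T = 10/(4 + sqrt(3)) (T = (8 + 2)/(0 + (4 + sqrt(3))) = 10/(4 + sqrt(3)) ≈ 1.7446)
(S + T)**2 = (-27 + (40/13 - 10*sqrt(3)/13))**2 = (-311/13 - 10*sqrt(3)/13)**2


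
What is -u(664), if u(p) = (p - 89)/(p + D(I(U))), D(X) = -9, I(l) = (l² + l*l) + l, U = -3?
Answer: -115/131 ≈ -0.87786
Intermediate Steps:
I(l) = l + 2*l² (I(l) = (l² + l²) + l = 2*l² + l = l + 2*l²)
u(p) = (-89 + p)/(-9 + p) (u(p) = (p - 89)/(p - 9) = (-89 + p)/(-9 + p))
-u(664) = -(-89 + 664)/(-9 + 664) = -575/655 = -1*115/131 = -115/131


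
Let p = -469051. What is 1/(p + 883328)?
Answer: 1/414277 ≈ 2.4138e-6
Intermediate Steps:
1/(p + 883328) = 1/(-469051 + 883328) = 1/414277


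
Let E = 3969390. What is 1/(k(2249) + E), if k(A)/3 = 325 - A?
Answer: 1/3963618 ≈ 2.5229e-7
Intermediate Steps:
k(A) = 975 - 3*A (k(A) = 3*(325 - A) = 975 - 3*A)
1/(k(2249) + E) = 1/((975 - 3*2249) + 3969390) = 1/((975 - 6747) + 3969390) = 1/(-5772 + 3969390) = 1/3963618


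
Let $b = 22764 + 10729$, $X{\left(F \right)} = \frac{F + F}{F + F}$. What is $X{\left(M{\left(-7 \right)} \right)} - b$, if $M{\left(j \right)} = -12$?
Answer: $-33492$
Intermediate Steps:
$X{\left(F \right)} = 1$ ($X{\left(F \right)} = \frac{2 F}{2 F} = 2 F \frac{1}{2 F} = 1$)
$b = 33493$
$X{\left(M{\left(-7 \right)} \right)} - b = 1 - 33493 = -33492$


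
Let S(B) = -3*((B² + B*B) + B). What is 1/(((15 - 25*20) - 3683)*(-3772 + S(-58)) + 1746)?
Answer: 1/99125122 ≈ 1.0088e-8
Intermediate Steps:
S(B) = -6*B² - 3*B (S(B) = -3*((B² + B²) + B) = -3*(2*B² + B) = -3*(B + 2*B²) = -6*B² - 3*B)
1/(((15 - 25*20) - 3683)*(-3772 + S(-58)) + 1746) = 1/(((15 - 25*20) - 3683)*(-3772 - 3*(-58)*(1 + 2*(-58))) + 1746) = 1/(((15 - 500) - 3683)*(-3772 - 3*(-58)*(1 - 116)) + 1746) = 1/((-485 - 3683)*(-3772 - 3*(-58)*(-115)) + 1746) = 1/(-4168*(-3772 - 20010) + 1746) = 1/(-4168*(-23782) + 1746) = 1/(99123376 + 1746) = 1/99125122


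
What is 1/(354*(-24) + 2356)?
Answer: -1/6140 ≈ -0.00016287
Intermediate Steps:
1/(354*(-24) + 2356) = 1/(-8496 + 2356) = 1/(-6140) = -1/6140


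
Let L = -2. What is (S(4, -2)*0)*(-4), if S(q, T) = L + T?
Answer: 0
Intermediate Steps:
S(q, T) = -2 + T
(S(4, -2)*0)*(-4) = ((-2 - 2)*0)*(-4) = -4*0*(-4) = 0*(-4) = 0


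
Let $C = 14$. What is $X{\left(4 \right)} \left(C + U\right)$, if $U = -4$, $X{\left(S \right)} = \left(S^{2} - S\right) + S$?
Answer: $160$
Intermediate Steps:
$X{\left(S \right)} = S^{2}$
$X{\left(4 \right)} \left(C + U\right) = 4^{2} \left(14 - 4\right) = 16 \cdot 10 = 160$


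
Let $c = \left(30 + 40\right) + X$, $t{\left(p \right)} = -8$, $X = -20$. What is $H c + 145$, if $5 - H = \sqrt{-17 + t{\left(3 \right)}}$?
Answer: $395 - 250 i \approx 395.0 - 250.0 i$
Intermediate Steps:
$c = 50$ ($c = \left(30 + 40\right) - 20 = 70 - 20 = 50$)
$H = 5 - 5 i$ ($H = 5 - \sqrt{-17 - 8} = 5 - \sqrt{-25} = 5 - 5 i \approx 5.0 - 5.0 i$)
$H c + 145 = \left(5 - 5 i\right) 50 + 145 = \left(250 - 250 i\right) + 145 = 395 - 250 i$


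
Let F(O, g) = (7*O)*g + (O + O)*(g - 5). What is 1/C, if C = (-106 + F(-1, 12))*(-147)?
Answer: 1/29988 ≈ 3.3347e-5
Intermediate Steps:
F(O, g) = 2*O*(-5 + g) + 7*O*g (F(O, g) = 7*O*g + (2*O)*(-5 + g) = 7*O*g + 2*O*(-5 + g) = 2*O*(-5 + g) + 7*O*g)
C = 29988 (C = (-106 - (-10 + 9*12))*(-147) = (-106 - (-10 + 108))*(-147) = (-106 - 1*98)*(-147) = (-106 - 98)*(-147) = -204*(-147) = 29988)
1/C = 1/29988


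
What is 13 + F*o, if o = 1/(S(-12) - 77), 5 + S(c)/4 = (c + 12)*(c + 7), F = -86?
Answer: 1347/97 ≈ 13.887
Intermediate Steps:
S(c) = -20 + 4*(7 + c)*(12 + c) (S(c) = -20 + 4*((c + 12)*(c + 7)) = -20 + 4*((12 + c)*(7 + c)) = -20 + 4*((7 + c)*(12 + c)) = -20 + 4*(7 + c)*(12 + c))
o = -1/97 (o = 1/((316 + 4*(-12)² + 76*(-12)) - 77) = 1/((316 + 4*144 - 912) - 77) = 1/((316 + 576 - 912) - 77) = 1/(-20 - 77) = 1/(-97) = -1/97 ≈ -0.010309)
13 + F*o = 13 - 86*(-1/97) = 13 + 86/97 = 1347/97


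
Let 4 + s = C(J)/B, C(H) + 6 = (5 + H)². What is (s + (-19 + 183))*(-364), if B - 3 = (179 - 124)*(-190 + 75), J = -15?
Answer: -184079532/3161 ≈ -58235.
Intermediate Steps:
C(H) = -6 + (5 + H)²
B = -6322 (B = 3 + (179 - 124)*(-190 + 75) = 3 + 55*(-115) = 3 - 6325 = -6322)
s = -12691/3161 (s = -4 + (-6 + (5 - 15)²)/(-6322) = -4 + (-6 + (-10)²)*(-1/6322) = -4 + (-6 + 100)*(-1/6322) = -4 + 94*(-1/6322) = -4 - 47/3161 = -12691/3161 ≈ -4.0149)
(s + (-19 + 183))*(-364) = (-12691/3161 + (-19 + 183))*(-364) = (-12691/3161 + 164)*(-364) = (505713/3161)*(-364) = -184079532/3161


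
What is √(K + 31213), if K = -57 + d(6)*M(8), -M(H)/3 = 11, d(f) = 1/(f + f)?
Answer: √124613/2 ≈ 176.50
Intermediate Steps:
d(f) = 1/(2*f)
M(H) = -33 (M(H) = -3*11 = -33)
K = -239/4 (K = -57 + ((½)/6)*(-33) = -57 + ((½)*(⅙))*(-33) = -57 + (1/12)*(-33) = -57 - 11/4 = -239/4 ≈ -59.750)
√(K + 31213) = √(-239/4 + 31213) = √(124613/4) = √124613/2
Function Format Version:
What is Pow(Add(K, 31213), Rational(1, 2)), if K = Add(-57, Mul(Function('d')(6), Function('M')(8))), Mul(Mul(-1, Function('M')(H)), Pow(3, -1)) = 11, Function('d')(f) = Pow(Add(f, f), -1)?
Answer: Mul(Rational(1, 2), Pow(124613, Rational(1, 2))) ≈ 176.50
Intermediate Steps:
Function('d')(f) = Mul(Rational(1, 2), Pow(f, -1)) (Function('d')(f) = Pow(Mul(2, f), -1) = Mul(Rational(1, 2), Pow(f, -1)))
Function('M')(H) = -33 (Function('M')(H) = Mul(-3, 11) = -33)
K = Rational(-239, 4) (K = Add(-57, Mul(Mul(Rational(1, 2), Pow(6, -1)), -33)) = Add(-57, Mul(Mul(Rational(1, 2), Rational(1, 6)), -33)) = Add(-57, Mul(Rational(1, 12), -33)) = Add(-57, Rational(-11, 4)) = Rational(-239, 4) ≈ -59.750)
Pow(Add(K, 31213), Rational(1, 2)) = Pow(Add(Rational(-239, 4), 31213), Rational(1, 2)) = Pow(Rational(124613, 4), Rational(1, 2)) = Mul(Rational(1, 2), Pow(124613, Rational(1, 2)))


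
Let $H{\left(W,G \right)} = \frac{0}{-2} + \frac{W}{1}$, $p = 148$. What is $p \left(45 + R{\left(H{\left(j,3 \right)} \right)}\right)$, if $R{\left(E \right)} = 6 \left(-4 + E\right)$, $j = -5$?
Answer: $-1332$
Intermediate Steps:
$H{\left(W,G \right)} = W$ ($H{\left(W,G \right)} = 0 \left(- \frac{1}{2}\right) + W 1 = 0 + W = W$)
$R{\left(E \right)} = -24 + 6 E$
$p \left(45 + R{\left(H{\left(j,3 \right)} \right)}\right) = 148 \left(45 + \left(-24 + 6 \left(-5\right)\right)\right) = 148 \left(45 - 54\right) = 148 \left(-9\right) = -1332$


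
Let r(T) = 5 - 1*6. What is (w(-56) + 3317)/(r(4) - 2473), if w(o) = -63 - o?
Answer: -1655/1237 ≈ -1.3379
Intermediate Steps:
r(T) = -1 (r(T) = 5 - 6 = -1)
(w(-56) + 3317)/(r(4) - 2473) = ((-63 - 1*(-56)) + 3317)/(-1 - 2473) = ((-63 + 56) + 3317)/(-2474) = (-7 + 3317)*(-1/2474) = 3310*(-1/2474) = -1655/1237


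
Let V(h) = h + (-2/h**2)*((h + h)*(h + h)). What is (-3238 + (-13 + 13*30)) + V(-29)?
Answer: -2898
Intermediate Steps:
V(h) = -8 + h (V(h) = h + (-2/h**2)*((2*h)*(2*h)) = h + (-2/h**2)*(4*h**2) = h - 8 = -8 + h)
(-3238 + (-13 + 13*30)) + V(-29) = (-3238 + (-13 + 13*30)) + (-8 - 29) = (-3238 + (-13 + 390)) - 37 = (-3238 + 377) - 37 = -2861 - 37 = -2898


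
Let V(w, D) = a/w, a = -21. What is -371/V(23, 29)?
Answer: 1219/3 ≈ 406.33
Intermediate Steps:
V(w, D) = -21/w
-371/V(23, 29) = -371/((-21/23)) = -371/((-21*1/23)) = -371/(-21/23) = -371*(-23/21) = 1219/3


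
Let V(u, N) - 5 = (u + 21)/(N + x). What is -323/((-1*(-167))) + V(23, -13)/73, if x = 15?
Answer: -19070/12191 ≈ -1.5643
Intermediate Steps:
V(u, N) = 5 + (21 + u)/(15 + N) (V(u, N) = 5 + (u + 21)/(N + 15) = 5 + (21 + u)/(15 + N))
-323/((-1*(-167))) + V(23, -13)/73 = -323/((-1*(-167))) + ((96 + 23 + 5*(-13))/(15 - 13))/73 = -323/167 + ((96 + 23 - 65)/2)*(1/73) = -323*1/167 + ((½)*54)*(1/73) = -323/167 + 27*(1/73) = -323/167 + 27/73 = -19070/12191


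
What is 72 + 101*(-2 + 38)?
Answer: 3708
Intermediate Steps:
72 + 101*(-2 + 38) = 72 + 101*36 = 72 + 3636 = 3708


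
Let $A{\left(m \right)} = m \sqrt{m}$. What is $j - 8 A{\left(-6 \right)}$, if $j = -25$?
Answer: $-25 + 48 i \sqrt{6} \approx -25.0 + 117.58 i$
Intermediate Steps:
$A{\left(m \right)} = m^{\frac{3}{2}}$
$j - 8 A{\left(-6 \right)} = -25 - 8 \left(-6\right)^{\frac{3}{2}} = -25 - 8 \left(- 6 i \sqrt{6}\right) = -25 + 48 i \sqrt{6}$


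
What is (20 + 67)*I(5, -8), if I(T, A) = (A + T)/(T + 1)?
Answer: -87/2 ≈ -43.500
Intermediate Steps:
I(T, A) = (A + T)/(1 + T)
(20 + 67)*I(5, -8) = (20 + 67)*((-8 + 5)/(1 + 5)) = 87*(-3/6) = 87*((1/6)*(-3)) = 87*(-1/2) = -87/2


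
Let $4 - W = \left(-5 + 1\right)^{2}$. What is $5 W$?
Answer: $-60$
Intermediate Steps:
$W = -12$ ($W = 4 - \left(-5 + 1\right)^{2} = 4 - \left(-4\right)^{2} = 4 - 16 = -12$)
$5 W = 5 \left(-12\right) = -60$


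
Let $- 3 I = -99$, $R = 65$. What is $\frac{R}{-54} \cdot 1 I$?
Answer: $- \frac{715}{18} \approx -39.722$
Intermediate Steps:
$I = 33$ ($I = \left(- \frac{1}{3}\right) \left(-99\right) = 33$)
$\frac{R}{-54} \cdot 1 I = \frac{65}{-54} \cdot 1 \cdot 33 = 65 \left(- \frac{1}{54}\right) 1 \cdot 33 = \left(- \frac{65}{54}\right) 1 \cdot 33 = \left(- \frac{65}{54}\right) 33 = - \frac{715}{18}$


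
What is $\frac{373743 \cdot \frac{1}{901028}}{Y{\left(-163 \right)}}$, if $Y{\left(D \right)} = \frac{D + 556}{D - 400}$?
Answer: $- \frac{535413}{901028} \approx -0.59422$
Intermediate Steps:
$Y{\left(D \right)} = \frac{556 + D}{-400 + D}$
$\frac{373743 \cdot \frac{1}{901028}}{Y{\left(-163 \right)}} = \frac{373743 \cdot \frac{1}{901028}}{\frac{1}{-400 - 163} \left(556 - 163\right)} = \frac{373743 \cdot \frac{1}{901028}}{\frac{1}{-563} \cdot 393} = \frac{373743}{901028 \left(\left(- \frac{1}{563}\right) 393\right)} = \frac{373743}{901028 \left(- \frac{393}{563}\right)} = \frac{373743}{901028} \left(- \frac{563}{393}\right) = - \frac{535413}{901028}$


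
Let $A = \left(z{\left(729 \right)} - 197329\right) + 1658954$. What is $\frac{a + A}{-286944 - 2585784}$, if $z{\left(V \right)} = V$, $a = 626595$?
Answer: $- \frac{2088949}{2872728} \approx -0.72717$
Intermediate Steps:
$A = 1462354$ ($A = \left(729 - 197329\right) + 1658954 = -196600 + 1658954 = 1462354$)
$\frac{a + A}{-286944 - 2585784} = \frac{626595 + 1462354}{-286944 - 2585784} = \frac{2088949}{-2872728} = 2088949 \left(- \frac{1}{2872728}\right) = - \frac{2088949}{2872728}$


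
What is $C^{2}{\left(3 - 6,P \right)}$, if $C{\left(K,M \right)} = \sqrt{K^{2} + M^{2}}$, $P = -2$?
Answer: $13$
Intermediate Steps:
$C^{2}{\left(3 - 6,P \right)} = \left(\sqrt{\left(3 - 6\right)^{2} + \left(-2\right)^{2}}\right)^{2} = \left(\sqrt{\left(-3\right)^{2} + 4}\right)^{2} = \left(\sqrt{9 + 4}\right)^{2} = \left(\sqrt{13}\right)^{2} = 13$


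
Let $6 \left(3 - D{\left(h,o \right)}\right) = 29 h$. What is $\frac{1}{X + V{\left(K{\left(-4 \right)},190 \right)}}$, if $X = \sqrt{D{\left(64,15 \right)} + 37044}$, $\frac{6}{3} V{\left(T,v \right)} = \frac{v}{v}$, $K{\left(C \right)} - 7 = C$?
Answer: $- \frac{6}{440849} + \frac{4 \sqrt{330639}}{440849} \approx 0.0052037$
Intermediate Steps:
$D{\left(h,o \right)} = 3 - \frac{29 h}{6}$
$K{\left(C \right)} = 7 + C$
$V{\left(T,v \right)} = \frac{1}{2}$ ($V{\left(T,v \right)} = \frac{v \frac{1}{v}}{2} = \frac{1}{2} \cdot 1 = \frac{1}{2}$)
$X = \frac{\sqrt{330639}}{3}$ ($X = \sqrt{\left(3 - \frac{928}{3}\right) + 37044} = \sqrt{- \frac{919}{3} + 37044} = \sqrt{\frac{110213}{3}} = \frac{\sqrt{330639}}{3} \approx 191.67$)
$\frac{1}{X + V{\left(K{\left(-4 \right)},190 \right)}} = \frac{1}{\frac{\sqrt{330639}}{3} + \frac{1}{2}} = \frac{1}{\frac{1}{2} + \frac{\sqrt{330639}}{3}}$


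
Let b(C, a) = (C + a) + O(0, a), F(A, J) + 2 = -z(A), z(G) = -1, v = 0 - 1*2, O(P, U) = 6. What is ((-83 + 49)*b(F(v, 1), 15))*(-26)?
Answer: 17680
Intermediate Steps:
v = -2 (v = 0 - 2 = -2)
F(A, J) = -1 (F(A, J) = -2 - 1*(-1) = -2 + 1 = -1)
b(C, a) = 6 + C + a (b(C, a) = (C + a) + 6 = 6 + C + a)
((-83 + 49)*b(F(v, 1), 15))*(-26) = ((-83 + 49)*(6 - 1 + 15))*(-26) = -34*20*(-26) = -680*(-26) = 17680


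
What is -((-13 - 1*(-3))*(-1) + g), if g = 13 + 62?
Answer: -85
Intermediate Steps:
g = 75
-((-13 - 1*(-3))*(-1) + g) = -((-13 - 1*(-3))*(-1) + 75) = -((-13 + 3)*(-1) + 75) = -(-10*(-1) + 75) = -(10 + 75) = -1*85 = -85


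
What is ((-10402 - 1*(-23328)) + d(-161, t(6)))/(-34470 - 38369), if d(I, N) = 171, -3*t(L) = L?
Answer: -13097/72839 ≈ -0.17981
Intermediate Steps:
t(L) = -L/3
((-10402 - 1*(-23328)) + d(-161, t(6)))/(-34470 - 38369) = ((-10402 - 1*(-23328)) + 171)/(-34470 - 38369) = ((-10402 + 23328) + 171)/(-72839) = (12926 + 171)*(-1/72839) = 13097*(-1/72839) = -13097/72839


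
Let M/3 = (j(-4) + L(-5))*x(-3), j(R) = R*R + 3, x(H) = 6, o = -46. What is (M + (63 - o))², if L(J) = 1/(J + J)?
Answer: 5044516/25 ≈ 2.0178e+5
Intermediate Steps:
L(J) = 1/(2*J)
j(R) = 3 + R² (j(R) = R² + 3 = 3 + R²)
M = 1701/5 (M = 3*(((3 + (-4)²) + (½)/(-5))*6) = 3*(((3 + 16) + (½)*(-⅕))*6) = 3*((19 - ⅒)*6) = 3*((189/10)*6) = 3*(567/5) = 1701/5 ≈ 340.20)
(M + (63 - o))² = (1701/5 + (63 - 1*(-46)))² = (1701/5 + (63 + 46))² = (1701/5 + 109)² = (2246/5)² = 5044516/25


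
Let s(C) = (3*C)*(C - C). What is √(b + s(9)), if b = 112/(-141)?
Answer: 4*I*√987/141 ≈ 0.89125*I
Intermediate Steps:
s(C) = 0 (s(C) = (3*C)*0 = 0)
b = -112/141 (b = 112*(-1/141) = -112/141 ≈ -0.79433)
√(b + s(9)) = √(-112/141 + 0) = √(-112/141) = 4*I*√987/141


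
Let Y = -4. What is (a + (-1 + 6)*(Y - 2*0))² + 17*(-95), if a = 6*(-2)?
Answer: -591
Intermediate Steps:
a = -12
(a + (-1 + 6)*(Y - 2*0))² + 17*(-95) = (-12 + (-1 + 6)*(-4 - 2*0))² + 17*(-95) = (-12 + 5*(-4 + 0))² - 1615 = (-12 + 5*(-4))² - 1615 = (-12 - 20)² - 1615 = (-32)² - 1615 = 1024 - 1615 = -591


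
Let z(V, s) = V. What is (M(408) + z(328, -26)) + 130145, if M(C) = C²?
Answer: 296937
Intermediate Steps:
(M(408) + z(328, -26)) + 130145 = (408² + 328) + 130145 = (166464 + 328) + 130145 = 166792 + 130145 = 296937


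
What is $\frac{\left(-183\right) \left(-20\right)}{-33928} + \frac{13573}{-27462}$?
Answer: $- \frac{35063479}{58233171} \approx -0.60212$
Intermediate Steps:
$\frac{\left(-183\right) \left(-20\right)}{-33928} + \frac{13573}{-27462} = 3660 \left(- \frac{1}{33928}\right) + 13573 \left(- \frac{1}{27462}\right) = - \frac{915}{8482} - \frac{13573}{27462} = - \frac{35063479}{58233171}$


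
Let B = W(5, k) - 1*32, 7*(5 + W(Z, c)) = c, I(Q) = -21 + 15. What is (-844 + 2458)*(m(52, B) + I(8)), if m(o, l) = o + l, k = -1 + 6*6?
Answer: 22596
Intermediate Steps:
I(Q) = -6
k = 35 (k = -1 + 36 = 35)
W(Z, c) = -5 + c/7
B = -32 (B = (-5 + (⅐)*35) - 1*32 = (-5 + 5) - 32 = 0 - 32 = -32)
m(o, l) = l + o
(-844 + 2458)*(m(52, B) + I(8)) = (-844 + 2458)*((-32 + 52) - 6) = 1614*(20 - 6) = 1614*14 = 22596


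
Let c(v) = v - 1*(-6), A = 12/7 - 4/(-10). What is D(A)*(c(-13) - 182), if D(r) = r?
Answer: -1998/5 ≈ -399.60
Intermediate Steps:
A = 74/35 (A = 12*(⅐) - 4*(-⅒) = 12/7 + ⅖ = 74/35 ≈ 2.1143)
c(v) = 6 + v (c(v) = v + 6 = 6 + v)
D(A)*(c(-13) - 182) = 74*((6 - 13) - 182)/35 = 74*(-7 - 182)/35 = (74/35)*(-189) = -1998/5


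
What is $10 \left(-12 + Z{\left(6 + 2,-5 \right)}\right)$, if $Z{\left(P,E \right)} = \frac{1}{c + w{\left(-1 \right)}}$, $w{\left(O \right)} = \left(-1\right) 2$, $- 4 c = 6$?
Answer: $- \frac{860}{7} \approx -122.86$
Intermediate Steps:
$c = - \frac{3}{2}$ ($c = \left(- \frac{1}{4}\right) 6 = - \frac{3}{2} \approx -1.5$)
$w{\left(O \right)} = -2$
$Z{\left(P,E \right)} = - \frac{2}{7}$ ($Z{\left(P,E \right)} = \frac{1}{- \frac{3}{2} - 2} = \frac{1}{- \frac{7}{2}} = - \frac{2}{7}$)
$10 \left(-12 + Z{\left(6 + 2,-5 \right)}\right) = 10 \left(-12 - \frac{2}{7}\right) = 10 \left(- \frac{86}{7}\right) = - \frac{860}{7}$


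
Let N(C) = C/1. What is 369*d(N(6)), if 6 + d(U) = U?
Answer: 0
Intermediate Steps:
N(C) = C (N(C) = C*1 = C)
d(U) = -6 + U
369*d(N(6)) = 369*(-6 + 6) = 369*0 = 0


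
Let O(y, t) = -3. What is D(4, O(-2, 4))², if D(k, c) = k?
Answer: 16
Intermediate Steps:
D(4, O(-2, 4))² = 4² = 16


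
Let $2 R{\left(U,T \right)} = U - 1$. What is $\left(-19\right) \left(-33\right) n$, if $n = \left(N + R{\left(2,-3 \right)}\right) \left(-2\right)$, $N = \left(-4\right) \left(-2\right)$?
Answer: $-10659$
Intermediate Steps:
$R{\left(U,T \right)} = - \frac{1}{2} + \frac{U}{2}$ ($R{\left(U,T \right)} = \frac{U - 1}{2} = \frac{-1 + U}{2} = - \frac{1}{2} + \frac{U}{2}$)
$N = 8$
$n = -17$ ($n = \left(8 + \left(- \frac{1}{2} + \frac{1}{2} \cdot 2\right)\right) \left(-2\right) = \left(8 + \left(- \frac{1}{2} + 1\right)\right) \left(-2\right) = \left(8 + \frac{1}{2}\right) \left(-2\right) = \frac{17}{2} \left(-2\right) = -17$)
$\left(-19\right) \left(-33\right) n = \left(-19\right) \left(-33\right) \left(-17\right) = 627 \left(-17\right) = -10659$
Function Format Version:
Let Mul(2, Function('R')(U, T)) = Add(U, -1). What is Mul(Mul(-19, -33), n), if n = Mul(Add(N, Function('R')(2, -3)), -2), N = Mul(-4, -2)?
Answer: -10659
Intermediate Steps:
Function('R')(U, T) = Add(Rational(-1, 2), Mul(Rational(1, 2), U)) (Function('R')(U, T) = Mul(Rational(1, 2), Add(U, -1)) = Mul(Rational(1, 2), Add(-1, U)) = Add(Rational(-1, 2), Mul(Rational(1, 2), U)))
N = 8
n = -17 (n = Mul(Add(8, Add(Rational(-1, 2), Mul(Rational(1, 2), 2))), -2) = Mul(Add(8, Add(Rational(-1, 2), 1)), -2) = Mul(Add(8, Rational(1, 2)), -2) = Mul(Rational(17, 2), -2) = -17)
Mul(Mul(-19, -33), n) = Mul(Mul(-19, -33), -17) = Mul(627, -17) = -10659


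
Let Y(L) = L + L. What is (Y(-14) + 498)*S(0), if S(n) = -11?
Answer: -5170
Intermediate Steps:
Y(L) = 2*L
(Y(-14) + 498)*S(0) = (2*(-14) + 498)*(-11) = (-28 + 498)*(-11) = 470*(-11) = -5170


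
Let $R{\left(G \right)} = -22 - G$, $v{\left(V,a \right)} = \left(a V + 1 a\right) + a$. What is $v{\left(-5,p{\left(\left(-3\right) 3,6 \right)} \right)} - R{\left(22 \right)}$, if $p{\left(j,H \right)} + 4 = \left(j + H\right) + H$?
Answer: $47$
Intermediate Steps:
$p{\left(j,H \right)} = -4 + j + 2 H$ ($p{\left(j,H \right)} = -4 + \left(\left(j + H\right) + H\right) = -4 + \left(\left(H + j\right) + H\right) = -4 + \left(j + 2 H\right) = -4 + j + 2 H$)
$v{\left(V,a \right)} = 2 a + V a$ ($v{\left(V,a \right)} = \left(V a + a\right) + a = \left(a + V a\right) + a = 2 a + V a$)
$v{\left(-5,p{\left(\left(-3\right) 3,6 \right)} \right)} - R{\left(22 \right)} = \left(-4 - 9 + 2 \cdot 6\right) \left(2 - 5\right) - \left(-22 - 22\right) = \left(-4 - 9 + 12\right) \left(-3\right) - \left(-22 - 22\right) = \left(-1\right) \left(-3\right) - -44 = 3 + 44 = 47$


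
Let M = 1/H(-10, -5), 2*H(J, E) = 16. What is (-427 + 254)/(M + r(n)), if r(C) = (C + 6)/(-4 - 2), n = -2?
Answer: 4152/13 ≈ 319.38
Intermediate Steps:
H(J, E) = 8 (H(J, E) = (1/2)*16 = 8)
r(C) = -1 - C/6 (r(C) = (6 + C)/(-6) = (6 + C)*(-1/6) = -1 - C/6)
M = 1/8 ≈ 0.12500
(-427 + 254)/(M + r(n)) = (-427 + 254)/(1/8 + (-1 - 1/6*(-2))) = -173/(1/8 + (-1 + 1/3)) = -173/(1/8 - 2/3) = -173/(-13/24) = -173*(-24/13) = 4152/13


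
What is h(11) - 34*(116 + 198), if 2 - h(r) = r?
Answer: -10685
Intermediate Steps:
h(r) = 2 - r
h(11) - 34*(116 + 198) = (2 - 1*11) - 34*(116 + 198) = (2 - 11) - 34*314 = -9 - 10676 = -10685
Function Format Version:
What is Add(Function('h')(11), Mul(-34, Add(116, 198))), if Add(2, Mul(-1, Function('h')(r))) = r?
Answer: -10685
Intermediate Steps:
Function('h')(r) = Add(2, Mul(-1, r))
Add(Function('h')(11), Mul(-34, Add(116, 198))) = Add(Add(2, Mul(-1, 11)), Mul(-34, Add(116, 198))) = Add(Add(2, -11), Mul(-34, 314)) = Add(-9, -10676) = -10685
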